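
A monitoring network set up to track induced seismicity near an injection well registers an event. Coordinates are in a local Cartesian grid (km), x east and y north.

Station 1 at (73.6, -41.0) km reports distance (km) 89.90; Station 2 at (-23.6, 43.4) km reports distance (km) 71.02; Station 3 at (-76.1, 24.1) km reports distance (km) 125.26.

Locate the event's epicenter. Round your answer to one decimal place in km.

Circle about each station: (x − 73.6)² + (y + 41.0)² = 89.90²; (x + 23.6)² + (y − 43.4)² = 71.02²; (x + 76.1)² + (y − 24.1)² = 125.26².
Subtracting the Station 1 equation from the Station 2 and Station 3 equations removes the quadratic terms:
-194.4 x + 168.8 y = -1619.27
-299.4 x + 130.2 y = -8334.00
Solving the 2×2 system: x ≈ 47.4, y ≈ 45.0 km.
Check against Station 1 (with the unrounded x, y): √((x − 73.6)²+(y + 41.0)²) = 89.90 ≈ 89.90 km. ✓

x ≈ 47.4 km, y ≈ 45.0 km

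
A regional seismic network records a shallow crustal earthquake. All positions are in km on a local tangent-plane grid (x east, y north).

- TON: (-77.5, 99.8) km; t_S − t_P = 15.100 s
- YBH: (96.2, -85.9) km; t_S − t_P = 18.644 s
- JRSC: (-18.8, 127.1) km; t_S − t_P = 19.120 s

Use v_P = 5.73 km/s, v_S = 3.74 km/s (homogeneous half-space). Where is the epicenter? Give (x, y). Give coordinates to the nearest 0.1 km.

x ≈ -103.0 km, y ≈ -60.8 km

Distance from S−P lag: d = Δt · v_P v_S / (v_P − v_S) = Δt · (5.73·3.74)/(5.73−3.74) ≈ 10.7689·Δt.
So d_TON = 162.61, d_YBH = 200.78, d_JRSC = 205.90 km.
Circle about each station: (x + 77.5)² + (y − 99.8)² = 162.61²; (x − 96.2)² + (y + 85.9)² = 200.78²; (x + 18.8)² + (y − 127.1)² = 205.90².
Subtracting the TON equation from the YBH and JRSC equations removes the quadratic terms:
347.4 x − 371.4 y = -13203.64
117.4 x + 54.6 y = -15411.24
Solving the 2×2 system: x ≈ -103.0, y ≈ -60.8 km.
Check against TON (with the unrounded x, y): √((x + 77.5)²+(y − 99.8)²) = 162.60 ≈ 162.61 km. ✓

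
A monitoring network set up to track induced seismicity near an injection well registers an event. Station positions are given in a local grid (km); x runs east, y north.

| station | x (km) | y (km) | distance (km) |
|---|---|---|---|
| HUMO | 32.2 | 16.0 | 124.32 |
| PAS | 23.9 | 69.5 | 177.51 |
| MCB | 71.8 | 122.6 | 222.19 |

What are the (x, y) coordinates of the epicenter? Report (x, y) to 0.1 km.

(78.2, -99.5)

Circle about each station: (x − 32.2)² + (y − 16.0)² = 124.32²; (x − 23.9)² + (y − 69.5)² = 177.51²; (x − 71.8)² + (y − 122.6)² = 222.19².
Subtracting the HUMO equation from the PAS and MCB equations removes the quadratic terms:
-16.6 x + 107.0 y = -11945.72
79.2 x + 213.2 y = -15019.77
Solving the 2×2 system: x ≈ 78.2, y ≈ -99.5 km.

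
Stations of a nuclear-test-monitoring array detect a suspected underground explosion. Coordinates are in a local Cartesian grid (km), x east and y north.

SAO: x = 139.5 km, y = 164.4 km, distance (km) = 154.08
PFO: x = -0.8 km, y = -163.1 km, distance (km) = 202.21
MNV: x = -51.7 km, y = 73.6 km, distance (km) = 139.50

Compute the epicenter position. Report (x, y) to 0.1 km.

Circle about each station: (x − 139.5)² + (y − 164.4)² = 154.08²; (x + 0.8)² + (y + 163.1)² = 202.21²; (x + 51.7)² + (y − 73.6)² = 139.50².
Subtracting the SAO equation from the PFO and MNV equations removes the quadratic terms:
-280.6 x − 655.0 y = -37033.60
-382.4 x − 181.6 y = -34117.36
Solving the 2×2 system: x ≈ 78.3, y ≈ 23.0 km.

78.3 km east, 23.0 km north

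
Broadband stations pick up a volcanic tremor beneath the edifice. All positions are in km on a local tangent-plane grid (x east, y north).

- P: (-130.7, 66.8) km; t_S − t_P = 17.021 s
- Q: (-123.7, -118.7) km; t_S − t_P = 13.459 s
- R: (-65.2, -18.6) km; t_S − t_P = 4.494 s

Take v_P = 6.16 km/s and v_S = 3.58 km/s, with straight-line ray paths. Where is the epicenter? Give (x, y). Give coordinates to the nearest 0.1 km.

Distance from S−P lag: d = Δt · v_P v_S / (v_P − v_S) = Δt · (6.16·3.58)/(6.16−3.58) ≈ 8.5476·Δt.
So d_P = 145.49, d_Q = 115.04, d_R = 38.41 km.
Circle about each station: (x + 130.7)² + (y − 66.8)² = 145.49²; (x + 123.7)² + (y + 118.7)² = 115.04²; (x + 65.2)² + (y + 18.6)² = 38.41².
Subtracting the P equation from the Q and R equations removes the quadratic terms:
14.0 x − 371.0 y = 15779.79
131.0 x − 170.8 y = 2744.28
Solving the 2×2 system: x ≈ -36.3, y ≈ -43.9 km.

-36.3 km east, -43.9 km north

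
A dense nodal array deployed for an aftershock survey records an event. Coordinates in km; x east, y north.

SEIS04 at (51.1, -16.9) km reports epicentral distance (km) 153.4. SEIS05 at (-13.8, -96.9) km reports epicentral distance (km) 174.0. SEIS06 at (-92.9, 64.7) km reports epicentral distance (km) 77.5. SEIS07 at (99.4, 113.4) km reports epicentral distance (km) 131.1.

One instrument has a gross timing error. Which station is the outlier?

Solve using three stations at a time. Using SEIS04, SEIS06, SEIS07 (subtract circle equations pairwise → linear system) gives (x, y) ≈ (-31.7, 112.2).
Distances from that point to each station vs reported:
  SEIS04: calculated 153.4 vs reported 153.4 → residual 0.0 km
  SEIS05: calculated 209.9 vs reported 174.0 → residual 35.9 km
  SEIS06: calculated 77.5 vs reported 77.5 → residual 0.0 km
  SEIS07: calculated 131.1 vs reported 131.1 → residual 0.0 km
SEIS04, SEIS06, SEIS07 are mutually consistent (residuals ≈ 0); SEIS05 is off by 35.9 km.

SEIS05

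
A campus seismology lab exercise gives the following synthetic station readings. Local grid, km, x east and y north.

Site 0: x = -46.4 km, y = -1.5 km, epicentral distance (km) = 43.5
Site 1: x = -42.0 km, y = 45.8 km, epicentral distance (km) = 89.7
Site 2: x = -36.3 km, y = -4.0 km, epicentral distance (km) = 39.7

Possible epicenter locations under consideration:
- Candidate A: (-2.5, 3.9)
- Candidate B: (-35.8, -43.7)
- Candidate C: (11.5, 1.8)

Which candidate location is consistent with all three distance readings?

Candidate B

For each candidate, compare |candidate − station| to the reported distance:
Candidate A: residuals Site 0 0.7, Site 1 32.1, Site 2 5.0 → max 32.1 km
Candidate B: residuals Site 0 0.0, Site 1 0.0, Site 2 0.0 → max 0.0 km
Candidate C: residuals Site 0 14.5, Site 1 20.4, Site 2 8.5 → max 20.4 km
Only Candidate B has all residuals ≈ 0.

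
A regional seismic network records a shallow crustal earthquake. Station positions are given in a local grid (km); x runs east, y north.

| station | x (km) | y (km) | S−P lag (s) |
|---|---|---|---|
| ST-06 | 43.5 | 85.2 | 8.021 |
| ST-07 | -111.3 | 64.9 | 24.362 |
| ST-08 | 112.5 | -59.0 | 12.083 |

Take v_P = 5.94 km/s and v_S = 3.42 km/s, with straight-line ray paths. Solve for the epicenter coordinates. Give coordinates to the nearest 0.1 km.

Distance from S−P lag: d = Δt · v_P v_S / (v_P − v_S) = Δt · (5.94·3.42)/(5.94−3.42) ≈ 8.0614·Δt.
So d_ST-06 = 64.66, d_ST-07 = 196.39, d_ST-08 = 97.41 km.
Circle about each station: (x − 43.5)² + (y − 85.2)² = 64.66²; (x + 111.3)² + (y − 64.9)² = 196.39²; (x − 112.5)² + (y + 59.0)² = 97.41².
Subtracting the ST-06 equation from the ST-07 and ST-08 equations removes the quadratic terms:
-309.6 x − 40.6 y = -26939.71
138.0 x − 288.4 y = 1678.17
Solving the 2×2 system: x ≈ 82.6, y ≈ 33.7 km.

x ≈ 82.6 km, y ≈ 33.7 km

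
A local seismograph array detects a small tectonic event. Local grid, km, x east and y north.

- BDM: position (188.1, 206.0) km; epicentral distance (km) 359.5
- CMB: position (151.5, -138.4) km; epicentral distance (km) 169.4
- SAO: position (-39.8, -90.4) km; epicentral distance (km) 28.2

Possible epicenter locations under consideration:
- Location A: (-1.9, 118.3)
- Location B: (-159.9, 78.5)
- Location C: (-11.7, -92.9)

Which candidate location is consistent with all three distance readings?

For each candidate, compare |candidate − station| to the reported distance:
Location A: residuals BDM 150.2, CMB 129.6, SAO 183.9 → max 183.9 km
Location B: residuals BDM 11.1, CMB 210.1, SAO 179.0 → max 210.1 km
Location C: residuals BDM 0.0, CMB 0.0, SAO 0.0 → max 0.0 km
Only Location C has all residuals ≈ 0.

Location C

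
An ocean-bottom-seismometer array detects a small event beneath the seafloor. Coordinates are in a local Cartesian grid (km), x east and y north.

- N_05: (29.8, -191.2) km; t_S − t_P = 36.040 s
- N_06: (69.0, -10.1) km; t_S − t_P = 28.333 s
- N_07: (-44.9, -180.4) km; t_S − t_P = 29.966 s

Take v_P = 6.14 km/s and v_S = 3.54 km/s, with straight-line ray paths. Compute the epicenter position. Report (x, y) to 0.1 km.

Distance from S−P lag: d = Δt · v_P v_S / (v_P − v_S) = Δt · (6.14·3.54)/(6.14−3.54) ≈ 8.3598·Δt.
So d_N_05 = 301.29, d_N_06 = 236.86, d_N_07 = 250.51 km.
Circle about each station: (x − 29.8)² + (y + 191.2)² = 301.29²; (x − 69.0)² + (y + 10.1)² = 236.86²; (x + 44.9)² + (y + 180.4)² = 250.51².
Subtracting pairs of circle equations eliminates x²+y² and gives linear equations (the radical axes):
78.4 x + 362.2 y = 2090.53
-149.4 x + 21.6 y = 25135.09
Solving the 2×2 system: x ≈ -162.3, y ≈ 40.9 km.

(-162.3, 40.9)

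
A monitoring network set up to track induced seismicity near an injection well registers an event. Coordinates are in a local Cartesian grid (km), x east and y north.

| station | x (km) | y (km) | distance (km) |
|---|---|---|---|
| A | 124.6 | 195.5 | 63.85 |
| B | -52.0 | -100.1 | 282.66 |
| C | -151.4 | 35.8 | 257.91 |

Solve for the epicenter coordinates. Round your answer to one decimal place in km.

Circle about each station: (x − 124.6)² + (y − 195.5)² = 63.85²; (x + 52.0)² + (y + 100.1)² = 282.66²; (x + 151.4)² + (y − 35.8)² = 257.91².
Subtracting the A equation from the B and C equations removes the quadratic terms:
-353.2 x − 591.2 y = -116841.25
-552.0 x − 319.4 y = -91982.56
Solving the 2×2 system: x ≈ 79.9, y ≈ 149.9 km.
Check against A (with the unrounded x, y): √((x − 124.6)²+(y − 195.5)²) = 63.86 ≈ 63.85 km. ✓

(79.9, 149.9)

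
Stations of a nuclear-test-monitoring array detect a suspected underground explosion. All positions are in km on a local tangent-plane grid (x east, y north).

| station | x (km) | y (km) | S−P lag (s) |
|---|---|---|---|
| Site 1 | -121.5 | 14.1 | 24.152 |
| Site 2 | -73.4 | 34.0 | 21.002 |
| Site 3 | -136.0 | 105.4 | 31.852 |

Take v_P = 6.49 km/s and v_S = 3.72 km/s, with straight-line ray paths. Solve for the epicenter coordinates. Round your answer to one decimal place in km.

Distance from S−P lag: d = Δt · v_P v_S / (v_P − v_S) = Δt · (6.49·3.72)/(6.49−3.72) ≈ 8.7158·Δt.
So d_Site 1 = 210.50, d_Site 2 = 183.05, d_Site 3 = 277.62 km.
Circle about each station: (x + 121.5)² + (y − 14.1)² = 210.50²; (x + 73.4)² + (y − 34.0)² = 183.05²; (x + 136.0)² + (y − 105.4)² = 277.62².
Subtracting pairs of circle equations eliminates x²+y² and gives linear equations (the radical axes):
96.2 x + 39.8 y = 2385.45
-29.0 x + 182.6 y = -18118.51
Solving the 2×2 system: x ≈ 61.8, y ≈ -89.4 km.

(61.8, -89.4)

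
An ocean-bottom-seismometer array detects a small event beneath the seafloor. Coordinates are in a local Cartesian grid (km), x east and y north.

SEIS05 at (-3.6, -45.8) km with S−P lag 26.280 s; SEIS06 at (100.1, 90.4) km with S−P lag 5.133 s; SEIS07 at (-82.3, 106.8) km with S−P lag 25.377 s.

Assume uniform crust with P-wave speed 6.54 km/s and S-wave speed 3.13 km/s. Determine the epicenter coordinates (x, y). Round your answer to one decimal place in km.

Distance from S−P lag: d = Δt · v_P v_S / (v_P − v_S) = Δt · (6.54·3.13)/(6.54−3.13) ≈ 6.0030·Δt.
So d_SEIS05 = 157.76, d_SEIS06 = 30.81, d_SEIS07 = 152.34 km.
Circle about each station: (x + 3.6)² + (y + 45.8)² = 157.76²; (x − 100.1)² + (y − 90.4)² = 30.81²; (x + 82.3)² + (y − 106.8)² = 152.34².
Subtracting pairs of circle equations eliminates x²+y² and gives linear equations (the radical axes):
207.4 x + 272.4 y = 40020.53
-157.4 x + 305.2 y = 17749.67
Solving the 2×2 system: x ≈ 69.5, y ≈ 94.0 km.
Check against SEIS05 (with the unrounded x, y): √((x + 3.6)²+(y + 45.8)²) = 157.76 ≈ 157.76 km. ✓

x ≈ 69.5 km, y ≈ 94.0 km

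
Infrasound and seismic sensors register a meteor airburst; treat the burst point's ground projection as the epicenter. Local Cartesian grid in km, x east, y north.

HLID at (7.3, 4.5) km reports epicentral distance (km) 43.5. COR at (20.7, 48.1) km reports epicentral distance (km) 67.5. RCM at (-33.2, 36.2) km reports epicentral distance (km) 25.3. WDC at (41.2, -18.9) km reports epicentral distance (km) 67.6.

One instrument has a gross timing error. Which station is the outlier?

WDC

Solve using three stations at a time. Using HLID, COR, RCM (subtract circle equations pairwise → linear system) gives (x, y) ≈ (-35.7, 11.0).
Distances from that point to each station vs reported:
  HLID: calculated 43.5 vs reported 43.5 → residual 0.0 km
  COR: calculated 67.5 vs reported 67.5 → residual 0.0 km
  RCM: calculated 25.3 vs reported 25.3 → residual 0.0 km
  WDC: calculated 82.5 vs reported 67.6 → residual 14.9 km
HLID, COR, RCM are mutually consistent (residuals ≈ 0); WDC is off by 14.9 km.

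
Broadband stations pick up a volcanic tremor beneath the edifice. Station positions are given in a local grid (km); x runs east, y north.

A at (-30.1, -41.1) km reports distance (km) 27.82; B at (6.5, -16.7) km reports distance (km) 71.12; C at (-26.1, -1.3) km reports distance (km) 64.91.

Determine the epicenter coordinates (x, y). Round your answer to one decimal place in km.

Circle about each station: (x + 30.1)² + (y + 41.1)² = 27.82²; (x − 6.5)² + (y + 16.7)² = 71.12²; (x + 26.1)² + (y + 1.3)² = 64.91².
Subtracting the A equation from the B and C equations removes the quadratic terms:
73.2 x + 48.8 y = -6558.18
8.0 x + 79.6 y = -5351.68
Solving the 2×2 system: x ≈ -48.0, y ≈ -62.4 km.

x ≈ -48.0 km, y ≈ -62.4 km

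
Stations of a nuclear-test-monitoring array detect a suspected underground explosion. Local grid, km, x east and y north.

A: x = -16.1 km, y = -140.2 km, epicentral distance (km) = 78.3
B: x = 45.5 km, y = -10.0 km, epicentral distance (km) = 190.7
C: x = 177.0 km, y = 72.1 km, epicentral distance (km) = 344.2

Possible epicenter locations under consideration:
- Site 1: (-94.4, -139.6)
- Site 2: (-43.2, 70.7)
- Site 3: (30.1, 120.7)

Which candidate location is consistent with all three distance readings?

For each candidate, compare |candidate − station| to the reported distance:
Site 1: residuals A 0.0, B 0.0, C 0.0 → max 0.0 km
Site 2: residuals A 134.3, B 70.8, C 124.0 → max 134.3 km
Site 3: residuals A 186.7, B 59.1, C 189.5 → max 189.5 km
Only Site 1 has all residuals ≈ 0.

Site 1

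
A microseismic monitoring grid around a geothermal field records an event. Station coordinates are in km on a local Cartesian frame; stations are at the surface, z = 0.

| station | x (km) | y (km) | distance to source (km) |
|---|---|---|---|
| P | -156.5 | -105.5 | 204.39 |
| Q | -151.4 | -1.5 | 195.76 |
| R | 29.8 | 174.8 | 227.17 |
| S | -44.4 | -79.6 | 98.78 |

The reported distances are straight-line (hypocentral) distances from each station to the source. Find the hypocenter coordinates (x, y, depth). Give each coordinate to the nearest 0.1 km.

Each station gives a sphere (x−x_i)² + (y−y_i)² + z² = d_i² (stations at z=0).
Subtracting the P sphere from Q and R: z² cancels, leaving linear equations in x and y:
10.2 x + 208.0 y = -9245.00
372.6 x + 560.6 y = -14010.36
Solving: x ≈ 31.604, y ≈ -45.997 km (keep extra digits for the depth step; rounded: 31.6, -46.0).
Then from the P sphere: z² = 204.39² − (x + 156.5)² − (y + 105.5)² with x = 31.604, y = -45.997, so z ≈ 53.400 ≈ 53.4 km.

(31.6, -46.0, 53.4)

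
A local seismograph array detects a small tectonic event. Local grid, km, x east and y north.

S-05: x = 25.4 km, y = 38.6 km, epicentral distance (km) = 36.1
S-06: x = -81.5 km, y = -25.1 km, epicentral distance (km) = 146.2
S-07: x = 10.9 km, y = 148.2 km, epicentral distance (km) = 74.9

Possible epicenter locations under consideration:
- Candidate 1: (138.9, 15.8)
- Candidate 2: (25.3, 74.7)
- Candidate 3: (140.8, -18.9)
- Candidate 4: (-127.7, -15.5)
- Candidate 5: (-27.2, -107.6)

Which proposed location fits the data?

Candidate 2

For each candidate, compare |candidate − station| to the reported distance:
Candidate 1: residuals S-05 79.7, S-06 78.0, S-07 109.3 → max 109.3 km
Candidate 2: residuals S-05 0.0, S-06 0.0, S-07 0.0 → max 0.0 km
Candidate 3: residuals S-05 92.8, S-06 76.2, S-07 136.8 → max 136.8 km
Candidate 4: residuals S-05 126.3, S-06 99.0, S-07 139.6 → max 139.6 km
Candidate 5: residuals S-05 119.3, S-06 47.4, S-07 183.7 → max 183.7 km
Only Candidate 2 has all residuals ≈ 0.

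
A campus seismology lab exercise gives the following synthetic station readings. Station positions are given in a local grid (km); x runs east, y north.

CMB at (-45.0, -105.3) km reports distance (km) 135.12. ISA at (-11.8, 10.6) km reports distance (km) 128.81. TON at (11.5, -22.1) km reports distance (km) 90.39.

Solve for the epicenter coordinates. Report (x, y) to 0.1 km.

(86.2, -73.0)

Circle about each station: (x + 45.0)² + (y + 105.3)² = 135.12²; (x + 11.8)² + (y − 10.6)² = 128.81²; (x − 11.5)² + (y + 22.1)² = 90.39².
Subtracting pairs of circle equations eliminates x²+y² and gives linear equations (the radical axes):
66.4 x + 231.8 y = -11196.09
113.0 x + 166.4 y = -2405.37
Solving the 2×2 system: x ≈ 86.2, y ≈ -73.0 km.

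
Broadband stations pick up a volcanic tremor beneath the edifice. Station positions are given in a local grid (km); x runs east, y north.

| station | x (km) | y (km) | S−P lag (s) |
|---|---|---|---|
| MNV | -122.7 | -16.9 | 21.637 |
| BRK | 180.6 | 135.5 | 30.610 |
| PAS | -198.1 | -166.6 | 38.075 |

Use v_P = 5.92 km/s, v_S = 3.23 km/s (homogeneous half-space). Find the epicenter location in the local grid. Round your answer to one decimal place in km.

Distance from S−P lag: d = Δt · v_P v_S / (v_P − v_S) = Δt · (5.92·3.23)/(5.92−3.23) ≈ 7.1084·Δt.
So d_MNV = 153.80, d_BRK = 217.59, d_PAS = 270.65 km.
Circle about each station: (x + 122.7)² + (y + 16.9)² = 153.80²; (x − 180.6)² + (y − 135.5)² = 217.59²; (x + 198.1)² + (y + 166.6)² = 270.65².
Subtracting the MNV equation from the BRK and PAS equations removes the quadratic terms:
606.6 x + 304.8 y = 11944.74
-150.8 x − 299.4 y = 2061.29
Solving the 2×2 system: x ≈ 31.0, y ≈ -22.5 km.

x ≈ 31.0 km, y ≈ -22.5 km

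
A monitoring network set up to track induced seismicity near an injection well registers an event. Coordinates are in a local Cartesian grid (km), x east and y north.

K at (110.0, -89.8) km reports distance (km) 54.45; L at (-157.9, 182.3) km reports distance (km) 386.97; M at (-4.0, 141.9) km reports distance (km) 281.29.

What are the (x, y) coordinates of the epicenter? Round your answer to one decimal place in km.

Circle about each station: (x − 110.0)² + (y + 89.8)² = 54.45²; (x + 157.9)² + (y − 182.3)² = 386.97²; (x + 4.0)² + (y − 141.9)² = 281.29².
Subtracting pairs of circle equations eliminates x²+y² and gives linear equations (the radical axes):
-535.8 x + 544.2 y = -108779.32
-228.0 x + 463.4 y = -76171.69
Solving the 2×2 system: x ≈ 72.1, y ≈ -128.9 km.

x ≈ 72.1 km, y ≈ -128.9 km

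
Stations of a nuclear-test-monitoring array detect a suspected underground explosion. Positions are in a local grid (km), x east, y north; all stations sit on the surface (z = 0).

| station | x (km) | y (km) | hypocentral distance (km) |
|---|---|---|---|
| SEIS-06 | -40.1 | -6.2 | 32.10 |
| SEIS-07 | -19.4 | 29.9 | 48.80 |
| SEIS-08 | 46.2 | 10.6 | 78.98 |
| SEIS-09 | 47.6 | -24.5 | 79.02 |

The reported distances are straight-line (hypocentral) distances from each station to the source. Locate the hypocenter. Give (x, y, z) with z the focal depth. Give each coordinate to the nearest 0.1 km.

x ≈ -24.8 km, y ≈ -9.7 km, depth ≈ 28.0 km

Each station gives a sphere (x−x_i)² + (y−y_i)² + z² = d_i² (stations at z=0).
Subtracting the SEIS-06 sphere from SEIS-07 and SEIS-08: z² cancels, leaving linear equations in x and y:
41.4 x + 72.2 y = -1727.11
172.6 x + 33.6 y = -4607.08
Solving: x ≈ -24.804, y ≈ -9.698 km (keep extra digits for the depth step; rounded: -24.8, -9.7).
Then from the SEIS-06 sphere: z² = 32.10² − (x + 40.1)² − (y + 6.2)² with x = -24.804, y = -9.698, so z ≈ 28.004 ≈ 28.0 km.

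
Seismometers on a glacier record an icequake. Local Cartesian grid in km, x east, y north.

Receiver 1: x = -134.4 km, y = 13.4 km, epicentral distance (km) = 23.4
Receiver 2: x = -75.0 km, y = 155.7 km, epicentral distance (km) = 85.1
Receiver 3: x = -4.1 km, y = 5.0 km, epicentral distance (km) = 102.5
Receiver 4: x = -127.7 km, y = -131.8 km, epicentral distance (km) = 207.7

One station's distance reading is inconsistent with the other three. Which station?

Solve using three stations at a time. Using Receiver 2, Receiver 3, Receiver 4 (subtract circle equations pairwise → linear system) gives (x, y) ≈ (-82.6, 70.9).
Distances from that point to each station vs reported:
  Receiver 1: calculated 77.4 vs reported 23.4 → residual 54.0 km
  Receiver 2: calculated 85.1 vs reported 85.1 → residual 0.0 km
  Receiver 3: calculated 102.5 vs reported 102.5 → residual 0.0 km
  Receiver 4: calculated 207.7 vs reported 207.7 → residual 0.0 km
Receiver 2, Receiver 3, Receiver 4 are mutually consistent (residuals ≈ 0); Receiver 1 is off by 54.0 km.

Receiver 1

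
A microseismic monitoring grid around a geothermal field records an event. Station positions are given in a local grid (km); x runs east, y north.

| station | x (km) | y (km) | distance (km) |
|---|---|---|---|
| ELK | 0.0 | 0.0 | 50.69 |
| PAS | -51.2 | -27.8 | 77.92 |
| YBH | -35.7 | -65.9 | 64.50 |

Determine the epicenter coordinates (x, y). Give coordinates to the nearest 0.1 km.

(25.0, -44.1)

Circle about each station: x² + y² = 50.69²; (x + 51.2)² + (y + 27.8)² = 77.92²; (x + 35.7)² + (y + 65.9)² = 64.50².
Subtracting the ELK equation from the PAS and YBH equations removes the quadratic terms:
-102.4 x − 55.6 y = -107.77
-71.4 x − 131.8 y = 4026.53
Solving the 2×2 system: x ≈ 25.0, y ≈ -44.1 km.
Check against ELK (with the unrounded x, y): √(x²+y²) = 50.68 ≈ 50.69 km. ✓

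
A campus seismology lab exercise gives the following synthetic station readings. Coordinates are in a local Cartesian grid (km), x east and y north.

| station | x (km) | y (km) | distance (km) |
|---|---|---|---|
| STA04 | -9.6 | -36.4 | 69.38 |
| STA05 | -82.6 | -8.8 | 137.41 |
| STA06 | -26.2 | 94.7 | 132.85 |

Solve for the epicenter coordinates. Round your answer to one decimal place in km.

54.8 km east, -10.6 km north

Circle about each station: (x + 9.6)² + (y + 36.4)² = 69.38²; (x + 82.6)² + (y + 8.8)² = 137.41²; (x + 26.2)² + (y − 94.7)² = 132.85².
Subtracting the STA04 equation from the STA05 and STA06 equations removes the quadratic terms:
-146.0 x + 55.2 y = -8584.84
-33.2 x + 262.2 y = -4598.13
Solving the 2×2 system: x ≈ 54.8, y ≈ -10.6 km.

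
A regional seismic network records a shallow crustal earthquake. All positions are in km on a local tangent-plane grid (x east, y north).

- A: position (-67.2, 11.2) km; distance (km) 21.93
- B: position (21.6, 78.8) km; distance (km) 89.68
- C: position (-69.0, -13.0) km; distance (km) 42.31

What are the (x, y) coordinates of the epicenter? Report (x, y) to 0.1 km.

-50.0 km east, 24.8 km north

Circle about each station: (x + 67.2)² + (y − 11.2)² = 21.93²; (x − 21.6)² + (y − 78.8)² = 89.68²; (x + 69.0)² + (y + 13.0)² = 42.31².
Subtracting the A equation from the B and C equations removes the quadratic terms:
177.6 x + 135.2 y = -5526.86
-3.6 x − 48.4 y = -1020.49
Solving the 2×2 system: x ≈ -50.0, y ≈ 24.8 km.
Check against A (with the unrounded x, y): √((x + 67.2)²+(y − 11.2)²) = 21.93 ≈ 21.93 km. ✓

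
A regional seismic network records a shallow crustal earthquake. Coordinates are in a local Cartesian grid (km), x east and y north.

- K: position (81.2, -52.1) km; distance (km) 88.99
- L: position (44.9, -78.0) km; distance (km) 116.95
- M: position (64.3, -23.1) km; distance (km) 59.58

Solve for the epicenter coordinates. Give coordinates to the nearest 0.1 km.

Circle about each station: (x − 81.2)² + (y + 52.1)² = 88.99²; (x − 44.9)² + (y + 78.0)² = 116.95²; (x − 64.3)² + (y + 23.1)² = 59.58².
Subtracting the K equation from the L and M equations removes the quadratic terms:
-72.6 x − 51.8 y = -6965.92
-33.8 x + 58.0 y = -270.31
Solving the 2×2 system: x ≈ 70.1, y ≈ 36.2 km.

(70.1, 36.2)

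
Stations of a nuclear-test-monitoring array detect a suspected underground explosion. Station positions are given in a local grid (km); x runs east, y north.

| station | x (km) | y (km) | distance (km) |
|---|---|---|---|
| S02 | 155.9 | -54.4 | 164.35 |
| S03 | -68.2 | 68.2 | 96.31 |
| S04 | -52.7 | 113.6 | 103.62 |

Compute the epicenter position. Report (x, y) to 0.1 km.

Circle about each station: (x − 155.9)² + (y + 54.4)² = 164.35²; (x + 68.2)² + (y − 68.2)² = 96.31²; (x + 52.7)² + (y − 113.6)² = 103.62².
Subtracting pairs of circle equations eliminates x²+y² and gives linear equations (the radical axes):
-448.2 x + 245.2 y = -226.38
-417.2 x + 336.0 y = 4691.90
Solving the 2×2 system: x ≈ 25.4, y ≈ 45.5 km.

25.4 km east, 45.5 km north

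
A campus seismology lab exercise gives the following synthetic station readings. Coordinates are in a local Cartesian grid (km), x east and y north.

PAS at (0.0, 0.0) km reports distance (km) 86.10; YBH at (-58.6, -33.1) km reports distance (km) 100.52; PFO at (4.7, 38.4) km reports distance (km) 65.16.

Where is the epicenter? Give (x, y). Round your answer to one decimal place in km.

Circle about each station: x² + y² = 86.10²; (x + 58.6)² + (y + 33.1)² = 100.52²; (x − 4.7)² + (y − 38.4)² = 65.16².
Subtracting the PAS equation from the YBH and PFO equations removes the quadratic terms:
-117.2 x − 66.2 y = 1838.51
9.4 x + 76.8 y = 4664.03
Solving the 2×2 system: x ≈ -53.7, y ≈ 67.3 km.

(-53.7, 67.3)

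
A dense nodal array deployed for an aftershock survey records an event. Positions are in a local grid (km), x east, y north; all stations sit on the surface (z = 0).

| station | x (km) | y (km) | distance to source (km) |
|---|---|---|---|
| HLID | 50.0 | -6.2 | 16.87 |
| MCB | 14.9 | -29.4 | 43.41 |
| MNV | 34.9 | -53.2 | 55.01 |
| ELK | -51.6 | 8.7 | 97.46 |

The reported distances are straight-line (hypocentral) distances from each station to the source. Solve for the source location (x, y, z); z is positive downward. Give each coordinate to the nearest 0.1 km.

x ≈ 44.2 km, y ≈ -1.1 km, depth ≈ 15.0 km

Each station gives a sphere (x−x_i)² + (y−y_i)² + z² = d_i² (stations at z=0).
Subtracting the HLID sphere from MCB and MNV: z² cancels, leaving linear equations in x and y:
-70.2 x − 46.4 y = -3051.90
-30.2 x − 94.0 y = -1231.69
Solving: x ≈ 44.200, y ≈ -1.097 km (keep extra digits for the depth step; rounded: 44.2, -1.1).
Then from the HLID sphere: z² = 16.87² − (x − 50.0)² − (y + 6.2)² with x = 44.200, y = -1.097, so z ≈ 14.997 ≈ 15.0 km.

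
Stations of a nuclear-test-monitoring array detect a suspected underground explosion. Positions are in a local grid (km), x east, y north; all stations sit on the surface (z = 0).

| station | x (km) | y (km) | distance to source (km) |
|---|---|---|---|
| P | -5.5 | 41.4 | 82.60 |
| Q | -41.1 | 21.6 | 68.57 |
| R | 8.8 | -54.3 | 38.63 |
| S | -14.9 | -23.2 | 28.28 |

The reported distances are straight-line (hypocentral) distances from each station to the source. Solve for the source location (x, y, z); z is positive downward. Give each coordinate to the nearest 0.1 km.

(-15.1, -36.8, 24.8)

Each station gives a sphere (x−x_i)² + (y−y_i)² + z² = d_i² (stations at z=0).
Subtracting the P sphere from Q and R: z² cancels, leaving linear equations in x and y:
-71.2 x − 39.6 y = 2532.48
28.6 x − 191.4 y = 6612.20
Solving: x ≈ -15.100, y ≈ -36.803 km (keep extra digits for the depth step; rounded: -15.1, -36.8).
Then from the P sphere: z² = 82.60² − (x + 5.5)² − (y − 41.4)² with x = -15.100, y = -36.803, so z ≈ 24.797 ≈ 24.8 km.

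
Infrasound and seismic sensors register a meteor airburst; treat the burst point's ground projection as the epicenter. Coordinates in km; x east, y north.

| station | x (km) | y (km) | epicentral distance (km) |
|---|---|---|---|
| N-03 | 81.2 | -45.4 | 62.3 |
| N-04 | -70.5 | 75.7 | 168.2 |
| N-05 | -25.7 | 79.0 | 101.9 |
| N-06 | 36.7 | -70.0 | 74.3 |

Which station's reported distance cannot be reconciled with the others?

N-04

Solve using three stations at a time. Using N-03, N-05, N-06 (subtract circle equations pairwise → linear system) gives (x, y) ≈ (43.3, 4.0).
Distances from that point to each station vs reported:
  N-03: calculated 62.3 vs reported 62.3 → residual 0.0 km
  N-04: calculated 134.5 vs reported 168.2 → residual 33.7 km
  N-05: calculated 101.9 vs reported 101.9 → residual 0.0 km
  N-06: calculated 74.3 vs reported 74.3 → residual 0.0 km
N-03, N-05, N-06 are mutually consistent (residuals ≈ 0); N-04 is off by 33.7 km.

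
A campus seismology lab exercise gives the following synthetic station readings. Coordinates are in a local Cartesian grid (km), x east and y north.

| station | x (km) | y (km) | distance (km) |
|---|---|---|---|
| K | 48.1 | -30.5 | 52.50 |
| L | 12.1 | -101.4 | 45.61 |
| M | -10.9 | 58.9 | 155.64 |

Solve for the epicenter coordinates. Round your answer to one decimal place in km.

Circle about each station: (x − 48.1)² + (y + 30.5)² = 52.50²; (x − 12.1)² + (y + 101.4)² = 45.61²; (x + 10.9)² + (y − 58.9)² = 155.64².
Subtracting the K equation from the L and M equations removes the quadratic terms:
-72.0 x − 141.8 y = 7860.49
-118.0 x + 178.8 y = -21123.40
Solving the 2×2 system: x ≈ 53.7, y ≈ -82.7 km.

53.7 km east, -82.7 km north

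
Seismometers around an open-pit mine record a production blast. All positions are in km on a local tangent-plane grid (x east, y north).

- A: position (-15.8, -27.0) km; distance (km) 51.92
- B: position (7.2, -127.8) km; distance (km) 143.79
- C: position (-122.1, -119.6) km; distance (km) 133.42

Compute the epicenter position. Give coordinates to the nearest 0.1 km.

(-60.8, -1.1)

Circle about each station: (x + 15.8)² + (y + 27.0)² = 51.92²; (x − 7.2)² + (y + 127.8)² = 143.79²; (x + 122.1)² + (y + 119.6)² = 133.42².
Subtracting pairs of circle equations eliminates x²+y² and gives linear equations (the radical axes):
46.0 x − 201.6 y = -2573.84
-212.6 x − 185.2 y = 13128.72
Solving the 2×2 system: x ≈ -60.8, y ≈ -1.1 km.
Check against A (with the unrounded x, y): √((x + 15.8)²+(y + 27.0)²) = 51.91 ≈ 51.92 km. ✓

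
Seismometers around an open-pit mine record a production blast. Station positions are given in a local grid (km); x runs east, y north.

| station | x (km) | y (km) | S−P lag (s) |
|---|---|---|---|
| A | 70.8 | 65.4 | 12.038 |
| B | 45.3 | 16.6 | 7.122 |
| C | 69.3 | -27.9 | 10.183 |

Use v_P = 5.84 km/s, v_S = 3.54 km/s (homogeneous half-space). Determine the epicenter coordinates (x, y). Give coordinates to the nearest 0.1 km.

(-17.1, 2.3)

Distance from S−P lag: d = Δt · v_P v_S / (v_P − v_S) = Δt · (5.84·3.54)/(5.84−3.54) ≈ 8.9885·Δt.
So d_A = 108.20, d_B = 64.02, d_C = 91.53 km.
Circle about each station: (x − 70.8)² + (y − 65.4)² = 108.20²; (x − 45.3)² + (y − 16.6)² = 64.02²; (x − 69.3)² + (y + 27.9)² = 91.53².
Subtracting pairs of circle equations eliminates x²+y² and gives linear equations (the radical axes):
-51.0 x − 97.6 y = 646.53
-3.0 x − 186.6 y = -379.40
Solving the 2×2 system: x ≈ -17.1, y ≈ 2.3 km.
Check against A (with the unrounded x, y): √((x − 70.8)²+(y − 65.4)²) = 108.19 ≈ 108.20 km. ✓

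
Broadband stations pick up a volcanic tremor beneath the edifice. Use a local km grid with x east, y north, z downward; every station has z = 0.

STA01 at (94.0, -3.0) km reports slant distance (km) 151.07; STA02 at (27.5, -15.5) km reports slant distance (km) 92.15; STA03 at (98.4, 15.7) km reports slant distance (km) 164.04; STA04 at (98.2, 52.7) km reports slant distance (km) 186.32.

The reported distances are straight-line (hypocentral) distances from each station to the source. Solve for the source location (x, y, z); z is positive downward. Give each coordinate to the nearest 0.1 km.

Each station gives a sphere (x−x_i)² + (y−y_i)² + z² = d_i² (stations at z=0).
Subtracting the STA01 sphere from STA02 and STA03: z² cancels, leaving linear equations in x and y:
-133.0 x − 25.0 y = 6482.02
8.8 x + 37.4 y = -3002.93
Solving: x ≈ -35.201, y ≈ -72.009 km (keep extra digits for the depth step; rounded: -35.2, -72.0).
Then from the STA01 sphere: z² = 151.07² − (x − 94.0)² − (y + 3.0)² with x = -35.201, y = -72.009, so z ≈ 36.973 ≈ 37.0 km.

(-35.2, -72.0, 37.0)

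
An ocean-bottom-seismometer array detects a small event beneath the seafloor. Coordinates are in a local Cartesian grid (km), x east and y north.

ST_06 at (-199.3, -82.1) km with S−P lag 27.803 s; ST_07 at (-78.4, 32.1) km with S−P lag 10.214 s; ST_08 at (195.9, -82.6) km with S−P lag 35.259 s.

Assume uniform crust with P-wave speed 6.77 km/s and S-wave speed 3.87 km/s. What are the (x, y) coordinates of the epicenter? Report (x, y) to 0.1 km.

Distance from S−P lag: d = Δt · v_P v_S / (v_P − v_S) = Δt · (6.77·3.87)/(6.77−3.87) ≈ 9.0344·Δt.
So d_ST_06 = 251.18, d_ST_07 = 92.28, d_ST_08 = 318.55 km.
Circle about each station: (x + 199.3)² + (y + 82.1)² = 251.18²; (x + 78.4)² + (y − 32.1)² = 92.28²; (x − 195.9)² + (y + 82.6)² = 318.55².
Subtracting pairs of circle equations eliminates x²+y² and gives linear equations (the radical axes):
241.8 x + 228.4 y = 15291.86
790.4 x − 1.0 y = -39644.04
Solving the 2×2 system: x ≈ -50.0, y ≈ 119.9 km.

(-50.0, 119.9)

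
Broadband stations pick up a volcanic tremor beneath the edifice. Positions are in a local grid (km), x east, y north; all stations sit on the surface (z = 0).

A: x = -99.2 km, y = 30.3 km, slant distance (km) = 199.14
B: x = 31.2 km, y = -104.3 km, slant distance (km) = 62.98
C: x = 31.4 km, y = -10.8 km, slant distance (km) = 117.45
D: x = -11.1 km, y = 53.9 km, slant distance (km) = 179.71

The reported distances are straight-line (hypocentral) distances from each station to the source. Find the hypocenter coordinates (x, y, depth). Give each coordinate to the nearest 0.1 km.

Each station gives a sphere (x−x_i)² + (y−y_i)² + z² = d_i² (stations at z=0).
Subtracting the A sphere from B and C: z² cancels, leaving linear equations in x and y:
260.8 x − 269.2 y = 36783.46
261.2 x − 82.2 y = 16206.11
Solving: x ≈ 27.397, y ≈ -110.098 km (keep extra digits for the depth step; rounded: 27.4, -110.1).
Then from the A sphere: z² = 199.14² − (x + 99.2)² − (y − 30.3)² with x = 27.397, y = -110.098, so z ≈ 62.597 ≈ 62.6 km.

(27.4, -110.1, 62.6)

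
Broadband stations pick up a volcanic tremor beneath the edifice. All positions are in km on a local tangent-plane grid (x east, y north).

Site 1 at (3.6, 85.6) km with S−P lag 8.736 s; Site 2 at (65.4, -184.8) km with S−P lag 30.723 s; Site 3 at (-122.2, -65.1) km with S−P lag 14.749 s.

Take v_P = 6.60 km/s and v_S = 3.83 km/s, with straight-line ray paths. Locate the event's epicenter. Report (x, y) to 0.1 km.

-71.8 km east, 59.7 km north

Distance from S−P lag: d = Δt · v_P v_S / (v_P − v_S) = Δt · (6.60·3.83)/(6.60−3.83) ≈ 9.1256·Δt.
So d_Site 1 = 79.72, d_Site 2 = 280.37, d_Site 3 = 134.59 km.
Circle about each station: (x − 3.6)² + (y − 85.6)² = 79.72²; (x − 65.4)² + (y + 184.8)² = 280.37²; (x + 122.2)² + (y + 65.1)² = 134.59².
Subtracting the Site 1 equation from the Site 2 and Site 3 equations removes the quadratic terms:
123.6 x − 540.8 y = -41164.18
-251.6 x − 301.4 y = 71.34
Solving the 2×2 system: x ≈ -71.8, y ≈ 59.7 km.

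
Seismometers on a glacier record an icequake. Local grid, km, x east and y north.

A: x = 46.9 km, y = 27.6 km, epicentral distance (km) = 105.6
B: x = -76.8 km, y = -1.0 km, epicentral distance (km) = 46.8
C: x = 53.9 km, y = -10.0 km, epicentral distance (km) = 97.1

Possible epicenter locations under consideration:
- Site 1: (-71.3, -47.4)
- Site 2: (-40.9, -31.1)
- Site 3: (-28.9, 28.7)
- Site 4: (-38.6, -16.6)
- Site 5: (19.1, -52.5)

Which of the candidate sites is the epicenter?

Site 2

For each candidate, compare |candidate − station| to the reported distance:
Site 1: residuals A 34.4, B 0.1, C 33.6 → max 34.4 km
Site 2: residuals A 0.0, B 0.0, C 0.0 → max 0.0 km
Site 3: residuals A 29.8, B 9.6, C 5.7 → max 29.8 km
Site 4: residuals A 9.4, B 5.5, C 4.4 → max 9.4 km
Site 5: residuals A 20.8, B 62.1, C 42.2 → max 62.1 km
Only Site 2 has all residuals ≈ 0.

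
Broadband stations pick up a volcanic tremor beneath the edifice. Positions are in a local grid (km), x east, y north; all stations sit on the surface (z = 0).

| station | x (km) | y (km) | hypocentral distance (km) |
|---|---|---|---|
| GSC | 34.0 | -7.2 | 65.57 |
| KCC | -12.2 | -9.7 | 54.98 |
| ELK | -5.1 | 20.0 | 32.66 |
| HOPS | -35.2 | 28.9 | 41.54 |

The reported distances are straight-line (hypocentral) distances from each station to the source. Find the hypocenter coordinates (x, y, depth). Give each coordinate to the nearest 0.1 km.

Each station gives a sphere (x−x_i)² + (y−y_i)² + z² = d_i² (stations at z=0).
Subtracting the GSC sphere from KCC and ELK: z² cancels, leaving linear equations in x and y:
-92.4 x − 5.0 y = 311.71
-78.2 x + 54.4 y = 2450.92
Solving: x ≈ -5.392, y ≈ 37.303 km (keep extra digits for the depth step; rounded: -5.4, 37.3).
Then from the GSC sphere: z² = 65.57² − (x − 34.0)² − (y + 7.2)² with x = -5.392, y = 37.303, so z ≈ 27.698 ≈ 27.7 km.
Check against HOPS (with the unrounded solution): distance 41.55 ≈ 41.54 km. ✓

x ≈ -5.4 km, y ≈ 37.3 km, depth ≈ 27.7 km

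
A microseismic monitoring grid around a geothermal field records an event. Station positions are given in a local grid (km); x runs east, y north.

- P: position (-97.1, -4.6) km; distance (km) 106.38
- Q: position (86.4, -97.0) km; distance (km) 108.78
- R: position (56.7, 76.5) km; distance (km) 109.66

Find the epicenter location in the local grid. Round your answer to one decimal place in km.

7.9 km east, -21.7 km north

Circle about each station: (x + 97.1)² + (y + 4.6)² = 106.38²; (x − 86.4)² + (y + 97.0)² = 108.78²; (x − 56.7)² + (y − 76.5)² = 109.66².
Subtracting pairs of circle equations eliminates x²+y² and gives linear equations (the radical axes):
367.0 x − 184.8 y = 6908.01
307.6 x + 162.2 y = -1091.04
Solving the 2×2 system: x ≈ 7.9, y ≈ -21.7 km.
Check against P (with the unrounded x, y): √((x + 97.1)²+(y + 4.6)²) = 106.38 ≈ 106.38 km. ✓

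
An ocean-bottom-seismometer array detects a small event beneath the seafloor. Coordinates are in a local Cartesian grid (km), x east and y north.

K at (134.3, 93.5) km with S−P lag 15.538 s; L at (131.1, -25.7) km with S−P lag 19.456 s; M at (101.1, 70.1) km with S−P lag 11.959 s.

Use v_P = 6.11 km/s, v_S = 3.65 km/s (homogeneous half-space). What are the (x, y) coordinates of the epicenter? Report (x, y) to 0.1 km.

x ≈ -6.3 km, y ≈ 84.9 km

Distance from S−P lag: d = Δt · v_P v_S / (v_P − v_S) = Δt · (6.11·3.65)/(6.11−3.65) ≈ 9.0657·Δt.
So d_K = 140.86, d_L = 176.38, d_M = 108.42 km.
Circle about each station: (x − 134.3)² + (y − 93.5)² = 140.86²; (x − 131.1)² + (y + 25.7)² = 176.38²; (x − 101.1)² + (y − 70.1)² = 108.42².
Subtracting the K equation from the L and M equations removes the quadratic terms:
-6.4 x − 238.4 y = -20199.40
-66.4 x − 46.8 y = -3556.88
Solving the 2×2 system: x ≈ -6.3, y ≈ 84.9 km.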